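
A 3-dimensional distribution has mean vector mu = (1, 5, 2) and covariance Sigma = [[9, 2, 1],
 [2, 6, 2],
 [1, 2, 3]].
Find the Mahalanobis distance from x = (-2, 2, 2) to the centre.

Step 1 — centre the observation: (x - mu) = (-3, -3, 0).

Step 2 — invert Sigma (cofactor / det for 3×3, or solve directly):
  Sigma^{-1} = [[0.1207, -0.0345, -0.0172],
 [-0.0345, 0.2241, -0.1379],
 [-0.0172, -0.1379, 0.431]].

Step 3 — form the quadratic (x - mu)^T · Sigma^{-1} · (x - mu):
  Sigma^{-1} · (x - mu) = (-0.2586, -0.569, 0.4655).
  (x - mu)^T · [Sigma^{-1} · (x - mu)] = (-3)·(-0.2586) + (-3)·(-0.569) + (0)·(0.4655) = 2.4828.

Step 4 — take square root: d = √(2.4828) ≈ 1.5757.

d(x, mu) = √(2.4828) ≈ 1.5757


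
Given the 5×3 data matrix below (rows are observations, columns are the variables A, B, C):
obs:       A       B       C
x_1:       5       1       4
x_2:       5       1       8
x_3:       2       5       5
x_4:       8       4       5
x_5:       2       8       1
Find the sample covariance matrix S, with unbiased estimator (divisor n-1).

Step 1 — column means:
  mean(A) = (5 + 5 + 2 + 8 + 2) / 5 = 22/5 = 4.4
  mean(B) = (1 + 1 + 5 + 4 + 8) / 5 = 19/5 = 3.8
  mean(C) = (4 + 8 + 5 + 5 + 1) / 5 = 23/5 = 4.6

Step 2 — sample covariance S[i,j] = (1/(n-1)) · Σ_k (x_{k,i} - mean_i) · (x_{k,j} - mean_j), with n-1 = 4.
  S[A,A] = ((0.6)·(0.6) + (0.6)·(0.6) + (-2.4)·(-2.4) + (3.6)·(3.6) + (-2.4)·(-2.4)) / 4 = 25.2/4 = 6.3
  S[A,B] = ((0.6)·(-2.8) + (0.6)·(-2.8) + (-2.4)·(1.2) + (3.6)·(0.2) + (-2.4)·(4.2)) / 4 = -15.6/4 = -3.9
  S[A,C] = ((0.6)·(-0.6) + (0.6)·(3.4) + (-2.4)·(0.4) + (3.6)·(0.4) + (-2.4)·(-3.6)) / 4 = 10.8/4 = 2.7
  S[B,B] = ((-2.8)·(-2.8) + (-2.8)·(-2.8) + (1.2)·(1.2) + (0.2)·(0.2) + (4.2)·(4.2)) / 4 = 34.8/4 = 8.7
  S[B,C] = ((-2.8)·(-0.6) + (-2.8)·(3.4) + (1.2)·(0.4) + (0.2)·(0.4) + (4.2)·(-3.6)) / 4 = -22.4/4 = -5.6
  S[C,C] = ((-0.6)·(-0.6) + (3.4)·(3.4) + (0.4)·(0.4) + (0.4)·(0.4) + (-3.6)·(-3.6)) / 4 = 25.2/4 = 6.3

S is symmetric (S[j,i] = S[i,j]). Assembling:

S = [[6.3, -3.9, 2.7],
 [-3.9, 8.7, -5.6],
 [2.7, -5.6, 6.3]]


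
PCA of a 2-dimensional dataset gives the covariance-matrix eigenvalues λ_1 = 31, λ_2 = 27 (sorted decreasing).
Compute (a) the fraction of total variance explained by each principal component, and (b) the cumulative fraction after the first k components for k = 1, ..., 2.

Step 1 — total variance = trace(Sigma) = Σ λ_i = 31 + 27 = 58.

Step 2 — fraction explained by component i = λ_i / Σ λ:
  PC1: 31/58 = 0.5345
  PC2: 27/58 = 0.4655

Step 3 — cumulative fraction after k components = (λ_1 + ... + λ_k) / Σ λ:
  k = 1: 31/58 = 0.5345
  k = 2: (31 + 27)/58 = 58/58 = 1

Summary (fraction, with percent):

explained: PC1 0.5345 (53.45%), PC2 0.4655 (46.55%);  cumulative: 0.5345, 1


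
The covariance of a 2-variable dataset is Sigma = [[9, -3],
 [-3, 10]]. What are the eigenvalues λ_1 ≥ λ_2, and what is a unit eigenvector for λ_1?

Step 1 — characteristic polynomial of 2×2 Sigma:
  det(Sigma - λI) = λ² - trace · λ + det = 0.
  trace = 9 + 10 = 19, det = 9·10 - (-3)² = 81.
Step 2 — discriminant:
  Δ = trace² - 4·det = 361 - 324 = 37.
Step 3 — eigenvalues:
  λ = (trace ± √Δ)/2 = (19 ± 6.0828)/2,
  λ_1 = 12.5414,  λ_2 = 6.4586.

Step 4 — unit eigenvector for λ_1: solve (Sigma - λ_1 I)v = 0. First row:
  (9 - 12.5414)·v_x + (-3)·v_y = 0, i.e. (-3.5414)·v_x + (-3)·v_y = 0,
  so v ∝ (b, λ_1 - a) = (-3, 3.5414); multiply by -1 so the first entry is positive: u = (3, -3.5414).
  ||u|| = √((3)² + (-3.5414)²) = √(21.5414) ≈ 4.6413,
  v_1 = u/||u|| ≈ (0.6464, -0.763) (||v_1|| = 1).

λ_1 = 12.5414,  λ_2 = 6.4586;  v_1 ≈ (0.6464, -0.763)


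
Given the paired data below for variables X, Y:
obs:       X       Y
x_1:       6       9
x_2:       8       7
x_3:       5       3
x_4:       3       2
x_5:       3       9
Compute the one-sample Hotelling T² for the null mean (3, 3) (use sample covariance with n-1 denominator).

Step 1 — sample mean vector:
  mean(X) = (6 + 8 + 5 + 3 + 3) / 5 = 25/5 = 5
  mean(Y) = (9 + 7 + 3 + 2 + 9) / 5 = 30/5 = 6
  x̄ = (5, 6),  deviation x̄ - mu_0 = (5, 6) - (3, 3) = (2, 3).

Step 2 — sample covariance matrix, S[i,j] = (1/(n-1)) · Σ_k (x_{k,i} - mean_i) · (x_{k,j} - mean_j), divisor n-1 = 4:
  S[X,X] = ((1)·(1) + (3)·(3) + (0)·(0) + (-2)·(-2) + (-2)·(-2)) / 4 = 18/4 = 4.5
  S[X,Y] = ((1)·(3) + (3)·(1) + (0)·(-3) + (-2)·(-4) + (-2)·(3)) / 4 = 8/4 = 2
  S[Y,Y] = ((3)·(3) + (1)·(1) + (-3)·(-3) + (-4)·(-4) + (3)·(3)) / 4 = 44/4 = 11
  S = [[4.5, 2],
 [2, 11]].

Step 3 — invert S. det(S) = 4.5·11 - (2)² = 45.5.
  S^{-1} = (1/det) · [[d, -b], [-b, a]] = [[0.2418, -0.044],
 [-0.044, 0.0989]].

Step 4 — quadratic form (x̄ - mu_0)^T · S^{-1} · (x̄ - mu_0):
  S^{-1} · (x̄ - mu_0) = (0.3516, 0.2088),
  (x̄ - mu_0)^T · [...] = (2)·(0.3516) + (3)·(0.2088) = 1.3297.

Step 5 — scale by n: T² = 5 · 1.3297 = 6.6484.

T² ≈ 6.6484


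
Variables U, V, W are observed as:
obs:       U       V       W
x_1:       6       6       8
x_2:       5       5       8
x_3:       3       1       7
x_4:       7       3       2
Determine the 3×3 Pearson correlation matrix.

Step 1 — column means:
  mean(U) = (6 + 5 + 3 + 7) / 4 = 21/4 = 5.25
  mean(V) = (6 + 5 + 1 + 3) / 4 = 15/4 = 3.75
  mean(W) = (8 + 8 + 7 + 2) / 4 = 25/4 = 6.25

Step 2 — sample variances and covariances s[i,j] = (1/(n-1)) · Σ_k (x_{k,i} - mean_i) · (x_{k,j} - mean_j), with n-1 = 3:
  s[U,U] = ((0.75)·(0.75) + (-0.25)·(-0.25) + (-2.25)·(-2.25) + (1.75)·(1.75)) / 3 = 8.75/3 = 2.9167
  s[U,V] = ((0.75)·(2.25) + (-0.25)·(1.25) + (-2.25)·(-2.75) + (1.75)·(-0.75)) / 3 = 6.25/3 = 2.0833
  s[U,W] = ((0.75)·(1.75) + (-0.25)·(1.75) + (-2.25)·(0.75) + (1.75)·(-4.25)) / 3 = -8.25/3 = -2.75
  s[V,V] = ((2.25)·(2.25) + (1.25)·(1.25) + (-2.75)·(-2.75) + (-0.75)·(-0.75)) / 3 = 14.75/3 = 4.9167
  s[V,W] = ((2.25)·(1.75) + (1.25)·(1.75) + (-2.75)·(0.75) + (-0.75)·(-4.25)) / 3 = 7.25/3 = 2.4167
  s[W,W] = ((1.75)·(1.75) + (1.75)·(1.75) + (0.75)·(0.75) + (-4.25)·(-4.25)) / 3 = 24.75/3 = 8.25
  Sample standard deviations s_i = √(s[i,i]):
  s(U) = √(2.9167) = 1.7078
  s(V) = √(4.9167) = 2.2174
  s(W) = √(8.25) = 2.8723

Step 3 — r_{ij} = s_{ij} / (s_i · s_j):
  r[U,U] = 1 (diagonal).
  r[U,V] = 2.0833 / (1.7078 · 2.2174) = 2.0833 / 3.7869 = 0.5501
  r[U,W] = -2.75 / (1.7078 · 2.8723) = -2.75 / 4.9054 = -0.5606
  r[V,V] = 1 (diagonal).
  r[V,W] = 2.4167 / (2.2174 · 2.8723) = 2.4167 / 6.3689 = 0.3794
  r[W,W] = 1 (diagonal).

R is symmetric with unit diagonal. Assembling:

R = [[1, 0.5501, -0.5606],
 [0.5501, 1, 0.3794],
 [-0.5606, 0.3794, 1]]


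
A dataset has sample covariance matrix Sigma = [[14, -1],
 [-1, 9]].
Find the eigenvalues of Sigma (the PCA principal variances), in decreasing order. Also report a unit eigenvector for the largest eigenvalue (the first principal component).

Step 1 — characteristic polynomial of 2×2 Sigma:
  det(Sigma - λI) = λ² - trace · λ + det = 0.
  trace = 14 + 9 = 23, det = 14·9 - (-1)² = 125.
Step 2 — discriminant:
  Δ = trace² - 4·det = 529 - 500 = 29.
Step 3 — eigenvalues:
  λ = (trace ± √Δ)/2 = (23 ± 5.3852)/2,
  λ_1 = 14.1926,  λ_2 = 8.8074.

Step 4 — unit eigenvector for λ_1: solve (Sigma - λ_1 I)v = 0. First row:
  (14 - 14.1926)·v_x + (-1)·v_y = 0, i.e. (-0.1926)·v_x + (-1)·v_y = 0,
  so v ∝ (b, λ_1 - a) = (-1, 0.1926); multiply by -1 so the first entry is positive: u = (1, -0.1926).
  ||u|| = √((1)² + (-0.1926)²) = √(1.0371) ≈ 1.0184,
  v_1 = u/||u|| ≈ (0.982, -0.1891) (||v_1|| = 1).

λ_1 = 14.1926,  λ_2 = 8.8074;  v_1 ≈ (0.982, -0.1891)


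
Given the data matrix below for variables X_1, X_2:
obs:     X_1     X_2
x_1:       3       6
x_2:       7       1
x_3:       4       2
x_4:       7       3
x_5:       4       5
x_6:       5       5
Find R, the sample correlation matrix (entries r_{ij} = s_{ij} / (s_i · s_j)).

Step 1 — column means:
  mean(X_1) = (3 + 7 + 4 + 7 + 4 + 5) / 6 = 30/6 = 5
  mean(X_2) = (6 + 1 + 2 + 3 + 5 + 5) / 6 = 22/6 = 3.6667

Step 2 — sample variances and covariances s[i,j] = (1/(n-1)) · Σ_k (x_{k,i} - mean_i) · (x_{k,j} - mean_j), with n-1 = 5:
  s[X_1,X_1] = ((-2)·(-2) + (2)·(2) + (-1)·(-1) + (2)·(2) + (-1)·(-1) + (0)·(0)) / 5 = 14/5 = 2.8
  s[X_1,X_2] = ((-2)·(2.3333) + (2)·(-2.6667) + (-1)·(-1.6667) + (2)·(-0.6667) + (-1)·(1.3333) + (0)·(1.3333)) / 5 = -11/5 = -2.2
  s[X_2,X_2] = ((2.3333)·(2.3333) + (-2.6667)·(-2.6667) + (-1.6667)·(-1.6667) + (-0.6667)·(-0.6667) + (1.3333)·(1.3333) + (1.3333)·(1.3333)) / 5 = 19.3333/5 = 3.8667
  Sample standard deviations s_i = √(s[i,i]):
  s(X_1) = √(2.8) = 1.6733
  s(X_2) = √(3.8667) = 1.9664

Step 3 — r_{ij} = s_{ij} / (s_i · s_j):
  r[X_1,X_1] = 1 (diagonal).
  r[X_1,X_2] = -2.2 / (1.6733 · 1.9664) = -2.2 / 3.2904 = -0.6686
  r[X_2,X_2] = 1 (diagonal).

R is symmetric with unit diagonal. Assembling:

R = [[1, -0.6686],
 [-0.6686, 1]]


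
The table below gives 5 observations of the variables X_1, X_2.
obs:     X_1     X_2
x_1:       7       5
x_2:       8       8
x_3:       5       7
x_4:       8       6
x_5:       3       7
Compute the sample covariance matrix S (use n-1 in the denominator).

Step 1 — column means:
  mean(X_1) = (7 + 8 + 5 + 8 + 3) / 5 = 31/5 = 6.2
  mean(X_2) = (5 + 8 + 7 + 6 + 7) / 5 = 33/5 = 6.6

Step 2 — sample covariance S[i,j] = (1/(n-1)) · Σ_k (x_{k,i} - mean_i) · (x_{k,j} - mean_j), with n-1 = 4.
  S[X_1,X_1] = ((0.8)·(0.8) + (1.8)·(1.8) + (-1.2)·(-1.2) + (1.8)·(1.8) + (-3.2)·(-3.2)) / 4 = 18.8/4 = 4.7
  S[X_1,X_2] = ((0.8)·(-1.6) + (1.8)·(1.4) + (-1.2)·(0.4) + (1.8)·(-0.6) + (-3.2)·(0.4)) / 4 = -1.6/4 = -0.4
  S[X_2,X_2] = ((-1.6)·(-1.6) + (1.4)·(1.4) + (0.4)·(0.4) + (-0.6)·(-0.6) + (0.4)·(0.4)) / 4 = 5.2/4 = 1.3

S is symmetric (S[j,i] = S[i,j]). Assembling:

S = [[4.7, -0.4],
 [-0.4, 1.3]]


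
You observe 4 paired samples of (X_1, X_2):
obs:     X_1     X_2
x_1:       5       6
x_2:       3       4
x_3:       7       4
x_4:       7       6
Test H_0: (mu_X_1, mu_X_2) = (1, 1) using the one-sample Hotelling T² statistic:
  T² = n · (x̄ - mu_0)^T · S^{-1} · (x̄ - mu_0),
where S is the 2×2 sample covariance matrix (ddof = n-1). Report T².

Step 1 — sample mean vector:
  mean(X_1) = (5 + 3 + 7 + 7) / 4 = 22/4 = 5.5
  mean(X_2) = (6 + 4 + 4 + 6) / 4 = 20/4 = 5
  x̄ = (5.5, 5),  deviation x̄ - mu_0 = (5.5, 5) - (1, 1) = (4.5, 4).

Step 2 — sample covariance matrix, S[i,j] = (1/(n-1)) · Σ_k (x_{k,i} - mean_i) · (x_{k,j} - mean_j), divisor n-1 = 3:
  S[X_1,X_1] = ((-0.5)·(-0.5) + (-2.5)·(-2.5) + (1.5)·(1.5) + (1.5)·(1.5)) / 3 = 11/3 = 3.6667
  S[X_1,X_2] = ((-0.5)·(1) + (-2.5)·(-1) + (1.5)·(-1) + (1.5)·(1)) / 3 = 2/3 = 0.6667
  S[X_2,X_2] = ((1)·(1) + (-1)·(-1) + (-1)·(-1) + (1)·(1)) / 3 = 4/3 = 1.3333
  S = [[3.6667, 0.6667],
 [0.6667, 1.3333]].

Step 3 — invert S. det(S) = 3.6667·1.3333 - (0.6667)² = 4.4444.
  S^{-1} = (1/det) · [[d, -b], [-b, a]] = [[0.3, -0.15],
 [-0.15, 0.825]].

Step 4 — quadratic form (x̄ - mu_0)^T · S^{-1} · (x̄ - mu_0):
  S^{-1} · (x̄ - mu_0) = (0.75, 2.625),
  (x̄ - mu_0)^T · [...] = (4.5)·(0.75) + (4)·(2.625) = 13.875.

Step 5 — scale by n: T² = 4 · 13.875 = 55.5.

T² ≈ 55.5


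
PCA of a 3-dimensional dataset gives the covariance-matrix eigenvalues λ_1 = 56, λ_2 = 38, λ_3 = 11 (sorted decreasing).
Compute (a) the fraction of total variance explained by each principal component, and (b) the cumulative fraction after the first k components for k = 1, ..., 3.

Step 1 — total variance = trace(Sigma) = Σ λ_i = 56 + 38 + 11 = 105.

Step 2 — fraction explained by component i = λ_i / Σ λ:
  PC1: 56/105 = 0.5333
  PC2: 38/105 = 0.3619
  PC3: 11/105 = 0.1048

Step 3 — cumulative fraction after k components = (λ_1 + ... + λ_k) / Σ λ:
  k = 1: 56/105 = 0.5333
  k = 2: (56 + 38)/105 = 94/105 = 0.8952
  k = 3: (56 + 38 + 11)/105 = 105/105 = 1

Summary (fraction, with percent):

explained: PC1 0.5333 (53.33%), PC2 0.3619 (36.19%), PC3 0.1048 (10.48%);  cumulative: 0.5333, 0.8952, 1


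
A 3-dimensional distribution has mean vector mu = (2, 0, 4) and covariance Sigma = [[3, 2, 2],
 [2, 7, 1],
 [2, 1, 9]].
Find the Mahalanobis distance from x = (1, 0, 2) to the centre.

Step 1 — centre the observation: (x - mu) = (-1, 0, -2).

Step 2 — invert Sigma (cofactor / det for 3×3, or solve directly):
  Sigma^{-1} = [[0.4769, -0.1231, -0.0923],
 [-0.1231, 0.1769, 0.0077],
 [-0.0923, 0.0077, 0.1308]].

Step 3 — form the quadratic (x - mu)^T · Sigma^{-1} · (x - mu):
  Sigma^{-1} · (x - mu) = (-0.2923, 0.1077, -0.1692).
  (x - mu)^T · [Sigma^{-1} · (x - mu)] = (-1)·(-0.2923) + (0)·(0.1077) + (-2)·(-0.1692) = 0.6308.

Step 4 — take square root: d = √(0.6308) ≈ 0.7942.

d(x, mu) = √(0.6308) ≈ 0.7942


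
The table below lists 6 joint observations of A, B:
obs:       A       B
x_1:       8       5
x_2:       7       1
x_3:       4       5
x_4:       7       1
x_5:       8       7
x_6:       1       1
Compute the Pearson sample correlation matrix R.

Step 1 — column means:
  mean(A) = (8 + 7 + 4 + 7 + 8 + 1) / 6 = 35/6 = 5.8333
  mean(B) = (5 + 1 + 5 + 1 + 7 + 1) / 6 = 20/6 = 3.3333

Step 2 — sample variances and covariances s[i,j] = (1/(n-1)) · Σ_k (x_{k,i} - mean_i) · (x_{k,j} - mean_j), with n-1 = 5:
  s[A,A] = ((2.1667)·(2.1667) + (1.1667)·(1.1667) + (-1.8333)·(-1.8333) + (1.1667)·(1.1667) + (2.1667)·(2.1667) + (-4.8333)·(-4.8333)) / 5 = 38.8333/5 = 7.7667
  s[A,B] = ((2.1667)·(1.6667) + (1.1667)·(-2.3333) + (-1.8333)·(1.6667) + (1.1667)·(-2.3333) + (2.1667)·(3.6667) + (-4.8333)·(-2.3333)) / 5 = 14.3333/5 = 2.8667
  s[B,B] = ((1.6667)·(1.6667) + (-2.3333)·(-2.3333) + (1.6667)·(1.6667) + (-2.3333)·(-2.3333) + (3.6667)·(3.6667) + (-2.3333)·(-2.3333)) / 5 = 35.3333/5 = 7.0667
  Sample standard deviations s_i = √(s[i,i]):
  s(A) = √(7.7667) = 2.7869
  s(B) = √(7.0667) = 2.6583

Step 3 — r_{ij} = s_{ij} / (s_i · s_j):
  r[A,A] = 1 (diagonal).
  r[A,B] = 2.8667 / (2.7869 · 2.6583) = 2.8667 / 7.4084 = 0.3869
  r[B,B] = 1 (diagonal).

R is symmetric with unit diagonal. Assembling:

R = [[1, 0.3869],
 [0.3869, 1]]


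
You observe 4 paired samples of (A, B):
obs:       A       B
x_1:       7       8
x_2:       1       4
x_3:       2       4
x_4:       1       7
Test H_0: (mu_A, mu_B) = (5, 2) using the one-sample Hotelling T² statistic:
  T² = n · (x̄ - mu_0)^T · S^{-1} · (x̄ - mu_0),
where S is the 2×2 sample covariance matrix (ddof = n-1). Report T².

Step 1 — sample mean vector:
  mean(A) = (7 + 1 + 2 + 1) / 4 = 11/4 = 2.75
  mean(B) = (8 + 4 + 4 + 7) / 4 = 23/4 = 5.75
  x̄ = (2.75, 5.75),  deviation x̄ - mu_0 = (2.75, 5.75) - (5, 2) = (-2.25, 3.75).

Step 2 — sample covariance matrix, S[i,j] = (1/(n-1)) · Σ_k (x_{k,i} - mean_i) · (x_{k,j} - mean_j), divisor n-1 = 3:
  S[A,A] = ((4.25)·(4.25) + (-1.75)·(-1.75) + (-0.75)·(-0.75) + (-1.75)·(-1.75)) / 3 = 24.75/3 = 8.25
  S[A,B] = ((4.25)·(2.25) + (-1.75)·(-1.75) + (-0.75)·(-1.75) + (-1.75)·(1.25)) / 3 = 11.75/3 = 3.9167
  S[B,B] = ((2.25)·(2.25) + (-1.75)·(-1.75) + (-1.75)·(-1.75) + (1.25)·(1.25)) / 3 = 12.75/3 = 4.25
  S = [[8.25, 3.9167],
 [3.9167, 4.25]].

Step 3 — invert S. det(S) = 8.25·4.25 - (3.9167)² = 19.7222.
  S^{-1} = (1/det) · [[d, -b], [-b, a]] = [[0.2155, -0.1986],
 [-0.1986, 0.4183]].

Step 4 — quadratic form (x̄ - mu_0)^T · S^{-1} · (x̄ - mu_0):
  S^{-1} · (x̄ - mu_0) = (-1.2296, 2.0155),
  (x̄ - mu_0)^T · [...] = (-2.25)·(-1.2296) + (3.75)·(2.0155) = 10.3246.

Step 5 — scale by n: T² = 4 · 10.3246 = 41.2986.

T² ≈ 41.2986


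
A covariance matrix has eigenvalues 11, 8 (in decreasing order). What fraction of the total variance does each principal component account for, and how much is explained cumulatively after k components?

Step 1 — total variance = trace(Sigma) = Σ λ_i = 11 + 8 = 19.

Step 2 — fraction explained by component i = λ_i / Σ λ:
  PC1: 11/19 = 0.5789
  PC2: 8/19 = 0.4211

Step 3 — cumulative fraction after k components = (λ_1 + ... + λ_k) / Σ λ:
  k = 1: 11/19 = 0.5789
  k = 2: (11 + 8)/19 = 19/19 = 1

Summary (fraction, with percent):

explained: PC1 0.5789 (57.89%), PC2 0.4211 (42.11%);  cumulative: 0.5789, 1


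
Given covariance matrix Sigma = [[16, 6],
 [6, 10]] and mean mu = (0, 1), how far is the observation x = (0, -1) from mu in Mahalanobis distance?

Step 1 — centre the observation: (x - mu) = (0, -2).

Step 2 — invert Sigma. det(Sigma) = 16·10 - (6)² = 124.
  Sigma^{-1} = (1/det) · [[d, -b], [-b, a]] = [[0.0806, -0.0484],
 [-0.0484, 0.129]].

Step 3 — form the quadratic (x - mu)^T · Sigma^{-1} · (x - mu):
  Sigma^{-1} · (x - mu) = (0.0968, -0.2581).
  (x - mu)^T · [Sigma^{-1} · (x - mu)] = (0)·(0.0968) + (-2)·(-0.2581) = 0.5161.

Step 4 — take square root: d = √(0.5161) ≈ 0.7184.

d(x, mu) = √(0.5161) ≈ 0.7184


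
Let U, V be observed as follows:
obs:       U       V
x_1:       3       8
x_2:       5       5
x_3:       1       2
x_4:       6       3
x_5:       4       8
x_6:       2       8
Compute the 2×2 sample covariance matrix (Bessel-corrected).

Step 1 — column means:
  mean(U) = (3 + 5 + 1 + 6 + 4 + 2) / 6 = 21/6 = 3.5
  mean(V) = (8 + 5 + 2 + 3 + 8 + 8) / 6 = 34/6 = 5.6667

Step 2 — sample covariance S[i,j] = (1/(n-1)) · Σ_k (x_{k,i} - mean_i) · (x_{k,j} - mean_j), with n-1 = 5.
  S[U,U] = ((-0.5)·(-0.5) + (1.5)·(1.5) + (-2.5)·(-2.5) + (2.5)·(2.5) + (0.5)·(0.5) + (-1.5)·(-1.5)) / 5 = 17.5/5 = 3.5
  S[U,V] = ((-0.5)·(2.3333) + (1.5)·(-0.6667) + (-2.5)·(-3.6667) + (2.5)·(-2.6667) + (0.5)·(2.3333) + (-1.5)·(2.3333)) / 5 = -2/5 = -0.4
  S[V,V] = ((2.3333)·(2.3333) + (-0.6667)·(-0.6667) + (-3.6667)·(-3.6667) + (-2.6667)·(-2.6667) + (2.3333)·(2.3333) + (2.3333)·(2.3333)) / 5 = 37.3333/5 = 7.4667

S is symmetric (S[j,i] = S[i,j]). Assembling:

S = [[3.5, -0.4],
 [-0.4, 7.4667]]


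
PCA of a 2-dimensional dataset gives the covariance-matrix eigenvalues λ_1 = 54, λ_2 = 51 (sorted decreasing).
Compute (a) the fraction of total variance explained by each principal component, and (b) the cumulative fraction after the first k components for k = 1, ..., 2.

Step 1 — total variance = trace(Sigma) = Σ λ_i = 54 + 51 = 105.

Step 2 — fraction explained by component i = λ_i / Σ λ:
  PC1: 54/105 = 0.5143
  PC2: 51/105 = 0.4857

Step 3 — cumulative fraction after k components = (λ_1 + ... + λ_k) / Σ λ:
  k = 1: 54/105 = 0.5143
  k = 2: (54 + 51)/105 = 105/105 = 1

Summary (fraction, with percent):

explained: PC1 0.5143 (51.43%), PC2 0.4857 (48.57%);  cumulative: 0.5143, 1


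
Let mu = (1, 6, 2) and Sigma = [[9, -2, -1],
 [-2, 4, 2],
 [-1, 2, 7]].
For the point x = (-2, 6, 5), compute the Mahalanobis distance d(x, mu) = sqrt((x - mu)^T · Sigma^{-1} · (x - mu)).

Step 1 — centre the observation: (x - mu) = (-3, 0, 3).

Step 2 — invert Sigma (cofactor / det for 3×3, or solve directly):
  Sigma^{-1} = [[0.125, 0.0625, 0],
 [0.0625, 0.3229, -0.0833],
 [0, -0.0833, 0.1667]].

Step 3 — form the quadratic (x - mu)^T · Sigma^{-1} · (x - mu):
  Sigma^{-1} · (x - mu) = (-0.375, -0.4375, 0.5).
  (x - mu)^T · [Sigma^{-1} · (x - mu)] = (-3)·(-0.375) + (0)·(-0.4375) + (3)·(0.5) = 2.625.

Step 4 — take square root: d = √(2.625) ≈ 1.6202.

d(x, mu) = √(2.625) ≈ 1.6202


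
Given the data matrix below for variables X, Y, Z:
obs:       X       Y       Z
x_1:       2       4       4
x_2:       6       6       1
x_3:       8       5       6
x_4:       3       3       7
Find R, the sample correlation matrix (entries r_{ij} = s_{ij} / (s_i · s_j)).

Step 1 — column means:
  mean(X) = (2 + 6 + 8 + 3) / 4 = 19/4 = 4.75
  mean(Y) = (4 + 6 + 5 + 3) / 4 = 18/4 = 4.5
  mean(Z) = (4 + 1 + 6 + 7) / 4 = 18/4 = 4.5

Step 2 — sample variances and covariances s[i,j] = (1/(n-1)) · Σ_k (x_{k,i} - mean_i) · (x_{k,j} - mean_j), with n-1 = 3:
  s[X,X] = ((-2.75)·(-2.75) + (1.25)·(1.25) + (3.25)·(3.25) + (-1.75)·(-1.75)) / 3 = 22.75/3 = 7.5833
  s[X,Y] = ((-2.75)·(-0.5) + (1.25)·(1.5) + (3.25)·(0.5) + (-1.75)·(-1.5)) / 3 = 7.5/3 = 2.5
  s[X,Z] = ((-2.75)·(-0.5) + (1.25)·(-3.5) + (3.25)·(1.5) + (-1.75)·(2.5)) / 3 = -2.5/3 = -0.8333
  s[Y,Y] = ((-0.5)·(-0.5) + (1.5)·(1.5) + (0.5)·(0.5) + (-1.5)·(-1.5)) / 3 = 5/3 = 1.6667
  s[Y,Z] = ((-0.5)·(-0.5) + (1.5)·(-3.5) + (0.5)·(1.5) + (-1.5)·(2.5)) / 3 = -8/3 = -2.6667
  s[Z,Z] = ((-0.5)·(-0.5) + (-3.5)·(-3.5) + (1.5)·(1.5) + (2.5)·(2.5)) / 3 = 21/3 = 7
  Sample standard deviations s_i = √(s[i,i]):
  s(X) = √(7.5833) = 2.7538
  s(Y) = √(1.6667) = 1.291
  s(Z) = √(7) = 2.6458

Step 3 — r_{ij} = s_{ij} / (s_i · s_j):
  r[X,X] = 1 (diagonal).
  r[X,Y] = 2.5 / (2.7538 · 1.291) = 2.5 / 3.5551 = 0.7032
  r[X,Z] = -0.8333 / (2.7538 · 2.6458) = -0.8333 / 7.2858 = -0.1144
  r[Y,Y] = 1 (diagonal).
  r[Y,Z] = -2.6667 / (1.291 · 2.6458) = -2.6667 / 3.4157 = -0.7807
  r[Z,Z] = 1 (diagonal).

R is symmetric with unit diagonal. Assembling:

R = [[1, 0.7032, -0.1144],
 [0.7032, 1, -0.7807],
 [-0.1144, -0.7807, 1]]


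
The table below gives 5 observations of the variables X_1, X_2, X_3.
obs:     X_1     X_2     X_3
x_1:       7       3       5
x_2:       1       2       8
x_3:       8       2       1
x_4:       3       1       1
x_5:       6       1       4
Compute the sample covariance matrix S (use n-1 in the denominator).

Step 1 — column means:
  mean(X_1) = (7 + 1 + 8 + 3 + 6) / 5 = 25/5 = 5
  mean(X_2) = (3 + 2 + 2 + 1 + 1) / 5 = 9/5 = 1.8
  mean(X_3) = (5 + 8 + 1 + 1 + 4) / 5 = 19/5 = 3.8

Step 2 — sample covariance S[i,j] = (1/(n-1)) · Σ_k (x_{k,i} - mean_i) · (x_{k,j} - mean_j), with n-1 = 4.
  S[X_1,X_1] = ((2)·(2) + (-4)·(-4) + (3)·(3) + (-2)·(-2) + (1)·(1)) / 4 = 34/4 = 8.5
  S[X_1,X_2] = ((2)·(1.2) + (-4)·(0.2) + (3)·(0.2) + (-2)·(-0.8) + (1)·(-0.8)) / 4 = 3/4 = 0.75
  S[X_1,X_3] = ((2)·(1.2) + (-4)·(4.2) + (3)·(-2.8) + (-2)·(-2.8) + (1)·(0.2)) / 4 = -17/4 = -4.25
  S[X_2,X_2] = ((1.2)·(1.2) + (0.2)·(0.2) + (0.2)·(0.2) + (-0.8)·(-0.8) + (-0.8)·(-0.8)) / 4 = 2.8/4 = 0.7
  S[X_2,X_3] = ((1.2)·(1.2) + (0.2)·(4.2) + (0.2)·(-2.8) + (-0.8)·(-2.8) + (-0.8)·(0.2)) / 4 = 3.8/4 = 0.95
  S[X_3,X_3] = ((1.2)·(1.2) + (4.2)·(4.2) + (-2.8)·(-2.8) + (-2.8)·(-2.8) + (0.2)·(0.2)) / 4 = 34.8/4 = 8.7

S is symmetric (S[j,i] = S[i,j]). Assembling:

S = [[8.5, 0.75, -4.25],
 [0.75, 0.7, 0.95],
 [-4.25, 0.95, 8.7]]


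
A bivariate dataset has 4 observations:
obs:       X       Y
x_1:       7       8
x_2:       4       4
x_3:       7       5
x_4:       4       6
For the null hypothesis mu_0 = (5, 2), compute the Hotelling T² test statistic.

Step 1 — sample mean vector:
  mean(X) = (7 + 4 + 7 + 4) / 4 = 22/4 = 5.5
  mean(Y) = (8 + 4 + 5 + 6) / 4 = 23/4 = 5.75
  x̄ = (5.5, 5.75),  deviation x̄ - mu_0 = (5.5, 5.75) - (5, 2) = (0.5, 3.75).

Step 2 — sample covariance matrix, S[i,j] = (1/(n-1)) · Σ_k (x_{k,i} - mean_i) · (x_{k,j} - mean_j), divisor n-1 = 3:
  S[X,X] = ((1.5)·(1.5) + (-1.5)·(-1.5) + (1.5)·(1.5) + (-1.5)·(-1.5)) / 3 = 9/3 = 3
  S[X,Y] = ((1.5)·(2.25) + (-1.5)·(-1.75) + (1.5)·(-0.75) + (-1.5)·(0.25)) / 3 = 4.5/3 = 1.5
  S[Y,Y] = ((2.25)·(2.25) + (-1.75)·(-1.75) + (-0.75)·(-0.75) + (0.25)·(0.25)) / 3 = 8.75/3 = 2.9167
  S = [[3, 1.5],
 [1.5, 2.9167]].

Step 3 — invert S. det(S) = 3·2.9167 - (1.5)² = 6.5.
  S^{-1} = (1/det) · [[d, -b], [-b, a]] = [[0.4487, -0.2308],
 [-0.2308, 0.4615]].

Step 4 — quadratic form (x̄ - mu_0)^T · S^{-1} · (x̄ - mu_0):
  S^{-1} · (x̄ - mu_0) = (-0.641, 1.6154),
  (x̄ - mu_0)^T · [...] = (0.5)·(-0.641) + (3.75)·(1.6154) = 5.7372.

Step 5 — scale by n: T² = 4 · 5.7372 = 22.9487.

T² ≈ 22.9487


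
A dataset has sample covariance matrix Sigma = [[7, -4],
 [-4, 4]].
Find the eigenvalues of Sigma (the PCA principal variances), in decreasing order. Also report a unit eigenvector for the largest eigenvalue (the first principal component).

Step 1 — characteristic polynomial of 2×2 Sigma:
  det(Sigma - λI) = λ² - trace · λ + det = 0.
  trace = 7 + 4 = 11, det = 7·4 - (-4)² = 12.
Step 2 — discriminant:
  Δ = trace² - 4·det = 121 - 48 = 73.
Step 3 — eigenvalues:
  λ = (trace ± √Δ)/2 = (11 ± 8.544)/2,
  λ_1 = 9.772,  λ_2 = 1.228.

Step 4 — unit eigenvector for λ_1: solve (Sigma - λ_1 I)v = 0. First row:
  (7 - 9.772)·v_x + (-4)·v_y = 0, i.e. (-2.772)·v_x + (-4)·v_y = 0,
  so v ∝ (b, λ_1 - a) = (-4, 2.772); multiply by -1 so the first entry is positive: u = (4, -2.772).
  ||u|| = √((4)² + (-2.772)²) = √(23.684) ≈ 4.8666,
  v_1 = u/||u|| ≈ (0.8219, -0.5696) (||v_1|| = 1).

λ_1 = 9.772,  λ_2 = 1.228;  v_1 ≈ (0.8219, -0.5696)


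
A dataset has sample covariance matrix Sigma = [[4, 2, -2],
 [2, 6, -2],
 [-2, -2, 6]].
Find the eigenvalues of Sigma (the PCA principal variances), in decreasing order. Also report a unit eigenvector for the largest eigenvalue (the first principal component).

Step 1 — characteristic polynomial p(λ) = det(λI - Sigma) = λ³ - tr·λ² + c_1·λ - det, where tr = trace, c_1 = sum of the principal 2×2 minors, det = det(Sigma):
  tr = 4 + 6 + 6 = 16,
  c_1 = (4·6 - (2)²) + (4·6 - (-2)²) + (6·6 - (-2)²) = 20 + 20 + 32 = 72,
  det = 4·(6·6 - (-2)²) - (2)·((2)·6 - (-2)·(-2)) + (-2)·((2)·(-2) - 6·(-2)) = 4·(32) - (2)·(8) + (-2)·(8) = 96.
  So p(λ) = λ³ - 16λ² + 72λ - 96.
Step 2 — look for an integer root (rational root theorem: any rational root is an integer divisor of 96). Testing λ = 4:
  p(4) = 64 - 256 + 288 - 96 = 0  ✓
  Dividing out (λ - 4): p(λ) = (λ - 4)(λ² - 12λ + 24).
Step 3 — remaining eigenvalues from the quadratic λ² - 12λ + 24 = 0:
  Δ = 12² - 4·24 = 144 - 96 = 48,  λ = (12 ± √48)/2 = (12 ± 6.9282)/2 ≈ 9.4641 or 2.5359.
  Sorted: λ_1 = 9.4641,  λ_2 = 4,  λ_3 = 2.5359  (check: sum = 16 = tr ✓).

Step 4 — unit eigenvector for λ_1 ≈ 9.4641: v spans the null space of (Sigma - λ_1 I), whose rows are
  r_1 = (-5.4641, 2, -2),  r_2 = (2, -3.4641, -2),  r_3 = (-2, -2, -3.4641).
  v is orthogonal to every row, so take v ∝ r_1 × r_2 = ((2)·(-2) - (-2)·(-3.4641), (-2)·(2) - (-5.4641)·(-2), (-5.4641)·(-3.4641) - (2)·(2)) ≈ (-10.9282, -14.9282, 14.9282).
  Rescale (multiply by -1 so the first nonzero entry is positive): u = (10.9282, 14.9282, -14.9282).
  ||u|| = √((10.9282)² + (14.9282)² + (-14.9282)²) = √(565.1281) ≈ 23.7724,  v_1 = u/||u|| ≈ (0.4597, 0.628, -0.628) (||v_1|| = 1).

λ_1 = 9.4641,  λ_2 = 4,  λ_3 = 2.5359;  v_1 ≈ (0.4597, 0.628, -0.628)


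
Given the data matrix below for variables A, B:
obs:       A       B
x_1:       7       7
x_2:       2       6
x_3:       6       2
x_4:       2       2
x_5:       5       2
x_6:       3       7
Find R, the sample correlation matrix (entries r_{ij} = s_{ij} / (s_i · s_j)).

Step 1 — column means:
  mean(A) = (7 + 2 + 6 + 2 + 5 + 3) / 6 = 25/6 = 4.1667
  mean(B) = (7 + 6 + 2 + 2 + 2 + 7) / 6 = 26/6 = 4.3333

Step 2 — sample variances and covariances s[i,j] = (1/(n-1)) · Σ_k (x_{k,i} - mean_i) · (x_{k,j} - mean_j), with n-1 = 5:
  s[A,A] = ((2.8333)·(2.8333) + (-2.1667)·(-2.1667) + (1.8333)·(1.8333) + (-2.1667)·(-2.1667) + (0.8333)·(0.8333) + (-1.1667)·(-1.1667)) / 5 = 22.8333/5 = 4.5667
  s[A,B] = ((2.8333)·(2.6667) + (-2.1667)·(1.6667) + (1.8333)·(-2.3333) + (-2.1667)·(-2.3333) + (0.8333)·(-2.3333) + (-1.1667)·(2.6667)) / 5 = -0.3333/5 = -0.0667
  s[B,B] = ((2.6667)·(2.6667) + (1.6667)·(1.6667) + (-2.3333)·(-2.3333) + (-2.3333)·(-2.3333) + (-2.3333)·(-2.3333) + (2.6667)·(2.6667)) / 5 = 33.3333/5 = 6.6667
  Sample standard deviations s_i = √(s[i,i]):
  s(A) = √(4.5667) = 2.137
  s(B) = √(6.6667) = 2.582

Step 3 — r_{ij} = s_{ij} / (s_i · s_j):
  r[A,A] = 1 (diagonal).
  r[A,B] = -0.0667 / (2.137 · 2.582) = -0.0667 / 5.5176 = -0.0121
  r[B,B] = 1 (diagonal).

R is symmetric with unit diagonal. Assembling:

R = [[1, -0.0121],
 [-0.0121, 1]]


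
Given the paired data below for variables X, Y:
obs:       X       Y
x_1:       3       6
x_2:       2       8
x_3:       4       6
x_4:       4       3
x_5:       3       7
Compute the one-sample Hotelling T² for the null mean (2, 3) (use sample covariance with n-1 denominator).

Step 1 — sample mean vector:
  mean(X) = (3 + 2 + 4 + 4 + 3) / 5 = 16/5 = 3.2
  mean(Y) = (6 + 8 + 6 + 3 + 7) / 5 = 30/5 = 6
  x̄ = (3.2, 6),  deviation x̄ - mu_0 = (3.2, 6) - (2, 3) = (1.2, 3).

Step 2 — sample covariance matrix, S[i,j] = (1/(n-1)) · Σ_k (x_{k,i} - mean_i) · (x_{k,j} - mean_j), divisor n-1 = 4:
  S[X,X] = ((-0.2)·(-0.2) + (-1.2)·(-1.2) + (0.8)·(0.8) + (0.8)·(0.8) + (-0.2)·(-0.2)) / 4 = 2.8/4 = 0.7
  S[X,Y] = ((-0.2)·(0) + (-1.2)·(2) + (0.8)·(0) + (0.8)·(-3) + (-0.2)·(1)) / 4 = -5/4 = -1.25
  S[Y,Y] = ((0)·(0) + (2)·(2) + (0)·(0) + (-3)·(-3) + (1)·(1)) / 4 = 14/4 = 3.5
  S = [[0.7, -1.25],
 [-1.25, 3.5]].

Step 3 — invert S. det(S) = 0.7·3.5 - (-1.25)² = 0.8875.
  S^{-1} = (1/det) · [[d, -b], [-b, a]] = [[3.9437, 1.4085],
 [1.4085, 0.7887]].

Step 4 — quadratic form (x̄ - mu_0)^T · S^{-1} · (x̄ - mu_0):
  S^{-1} · (x̄ - mu_0) = (8.9577, 4.0563),
  (x̄ - mu_0)^T · [...] = (1.2)·(8.9577) + (3)·(4.0563) = 22.9183.

Step 5 — scale by n: T² = 5 · 22.9183 = 114.5915.

T² ≈ 114.5915


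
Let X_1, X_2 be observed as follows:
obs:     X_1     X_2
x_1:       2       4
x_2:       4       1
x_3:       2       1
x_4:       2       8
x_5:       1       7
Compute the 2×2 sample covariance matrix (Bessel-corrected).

Step 1 — column means:
  mean(X_1) = (2 + 4 + 2 + 2 + 1) / 5 = 11/5 = 2.2
  mean(X_2) = (4 + 1 + 1 + 8 + 7) / 5 = 21/5 = 4.2

Step 2 — sample covariance S[i,j] = (1/(n-1)) · Σ_k (x_{k,i} - mean_i) · (x_{k,j} - mean_j), with n-1 = 4.
  S[X_1,X_1] = ((-0.2)·(-0.2) + (1.8)·(1.8) + (-0.2)·(-0.2) + (-0.2)·(-0.2) + (-1.2)·(-1.2)) / 4 = 4.8/4 = 1.2
  S[X_1,X_2] = ((-0.2)·(-0.2) + (1.8)·(-3.2) + (-0.2)·(-3.2) + (-0.2)·(3.8) + (-1.2)·(2.8)) / 4 = -9.2/4 = -2.3
  S[X_2,X_2] = ((-0.2)·(-0.2) + (-3.2)·(-3.2) + (-3.2)·(-3.2) + (3.8)·(3.8) + (2.8)·(2.8)) / 4 = 42.8/4 = 10.7

S is symmetric (S[j,i] = S[i,j]). Assembling:

S = [[1.2, -2.3],
 [-2.3, 10.7]]


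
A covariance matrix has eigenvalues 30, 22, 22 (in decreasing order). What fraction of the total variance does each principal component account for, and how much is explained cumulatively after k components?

Step 1 — total variance = trace(Sigma) = Σ λ_i = 30 + 22 + 22 = 74.

Step 2 — fraction explained by component i = λ_i / Σ λ:
  PC1: 30/74 = 0.4054
  PC2: 22/74 = 0.2973
  PC3: 22/74 = 0.2973

Step 3 — cumulative fraction after k components = (λ_1 + ... + λ_k) / Σ λ:
  k = 1: 30/74 = 0.4054
  k = 2: (30 + 22)/74 = 52/74 = 0.7027
  k = 3: (30 + 22 + 22)/74 = 74/74 = 1

Summary (fraction, with percent):

explained: PC1 0.4054 (40.54%), PC2 0.2973 (29.73%), PC3 0.2973 (29.73%);  cumulative: 0.4054, 0.7027, 1


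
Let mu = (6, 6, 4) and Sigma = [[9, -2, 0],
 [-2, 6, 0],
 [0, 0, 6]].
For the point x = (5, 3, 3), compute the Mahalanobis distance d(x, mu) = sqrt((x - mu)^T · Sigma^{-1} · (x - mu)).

Step 1 — centre the observation: (x - mu) = (-1, -3, -1).

Step 2 — invert Sigma (cofactor / det for 3×3, or solve directly):
  Sigma^{-1} = [[0.12, 0.04, 0],
 [0.04, 0.18, 0],
 [0, 0, 0.1667]].

Step 3 — form the quadratic (x - mu)^T · Sigma^{-1} · (x - mu):
  Sigma^{-1} · (x - mu) = (-0.24, -0.58, -0.1667).
  (x - mu)^T · [Sigma^{-1} · (x - mu)] = (-1)·(-0.24) + (-3)·(-0.58) + (-1)·(-0.1667) = 2.1467.

Step 4 — take square root: d = √(2.1467) ≈ 1.4652.

d(x, mu) = √(2.1467) ≈ 1.4652


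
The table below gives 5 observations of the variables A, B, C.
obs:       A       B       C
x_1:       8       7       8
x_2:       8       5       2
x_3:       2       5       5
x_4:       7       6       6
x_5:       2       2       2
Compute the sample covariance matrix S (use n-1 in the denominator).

Step 1 — column means:
  mean(A) = (8 + 8 + 2 + 7 + 2) / 5 = 27/5 = 5.4
  mean(B) = (7 + 5 + 5 + 6 + 2) / 5 = 25/5 = 5
  mean(C) = (8 + 2 + 5 + 6 + 2) / 5 = 23/5 = 4.6

Step 2 — sample covariance S[i,j] = (1/(n-1)) · Σ_k (x_{k,i} - mean_i) · (x_{k,j} - mean_j), with n-1 = 4.
  S[A,A] = ((2.6)·(2.6) + (2.6)·(2.6) + (-3.4)·(-3.4) + (1.6)·(1.6) + (-3.4)·(-3.4)) / 4 = 39.2/4 = 9.8
  S[A,B] = ((2.6)·(2) + (2.6)·(0) + (-3.4)·(0) + (1.6)·(1) + (-3.4)·(-3)) / 4 = 17/4 = 4.25
  S[A,C] = ((2.6)·(3.4) + (2.6)·(-2.6) + (-3.4)·(0.4) + (1.6)·(1.4) + (-3.4)·(-2.6)) / 4 = 11.8/4 = 2.95
  S[B,B] = ((2)·(2) + (0)·(0) + (0)·(0) + (1)·(1) + (-3)·(-3)) / 4 = 14/4 = 3.5
  S[B,C] = ((2)·(3.4) + (0)·(-2.6) + (0)·(0.4) + (1)·(1.4) + (-3)·(-2.6)) / 4 = 16/4 = 4
  S[C,C] = ((3.4)·(3.4) + (-2.6)·(-2.6) + (0.4)·(0.4) + (1.4)·(1.4) + (-2.6)·(-2.6)) / 4 = 27.2/4 = 6.8

S is symmetric (S[j,i] = S[i,j]). Assembling:

S = [[9.8, 4.25, 2.95],
 [4.25, 3.5, 4],
 [2.95, 4, 6.8]]


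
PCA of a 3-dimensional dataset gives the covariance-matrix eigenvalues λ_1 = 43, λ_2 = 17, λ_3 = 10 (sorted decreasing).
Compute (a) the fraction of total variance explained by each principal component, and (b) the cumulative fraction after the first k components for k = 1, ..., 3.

Step 1 — total variance = trace(Sigma) = Σ λ_i = 43 + 17 + 10 = 70.

Step 2 — fraction explained by component i = λ_i / Σ λ:
  PC1: 43/70 = 0.6143
  PC2: 17/70 = 0.2429
  PC3: 10/70 = 0.1429

Step 3 — cumulative fraction after k components = (λ_1 + ... + λ_k) / Σ λ:
  k = 1: 43/70 = 0.6143
  k = 2: (43 + 17)/70 = 60/70 = 0.8571
  k = 3: (43 + 17 + 10)/70 = 70/70 = 1

Summary (fraction, with percent):

explained: PC1 0.6143 (61.43%), PC2 0.2429 (24.29%), PC3 0.1429 (14.29%);  cumulative: 0.6143, 0.8571, 1


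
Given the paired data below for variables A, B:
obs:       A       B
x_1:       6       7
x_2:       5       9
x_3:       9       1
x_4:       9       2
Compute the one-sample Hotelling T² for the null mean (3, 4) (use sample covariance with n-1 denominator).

Step 1 — sample mean vector:
  mean(A) = (6 + 5 + 9 + 9) / 4 = 29/4 = 7.25
  mean(B) = (7 + 9 + 1 + 2) / 4 = 19/4 = 4.75
  x̄ = (7.25, 4.75),  deviation x̄ - mu_0 = (7.25, 4.75) - (3, 4) = (4.25, 0.75).

Step 2 — sample covariance matrix, S[i,j] = (1/(n-1)) · Σ_k (x_{k,i} - mean_i) · (x_{k,j} - mean_j), divisor n-1 = 3:
  S[A,A] = ((-1.25)·(-1.25) + (-2.25)·(-2.25) + (1.75)·(1.75) + (1.75)·(1.75)) / 3 = 12.75/3 = 4.25
  S[A,B] = ((-1.25)·(2.25) + (-2.25)·(4.25) + (1.75)·(-3.75) + (1.75)·(-2.75)) / 3 = -23.75/3 = -7.9167
  S[B,B] = ((2.25)·(2.25) + (4.25)·(4.25) + (-3.75)·(-3.75) + (-2.75)·(-2.75)) / 3 = 44.75/3 = 14.9167
  S = [[4.25, -7.9167],
 [-7.9167, 14.9167]].

Step 3 — invert S. det(S) = 4.25·14.9167 - (-7.9167)² = 0.7222.
  S^{-1} = (1/det) · [[d, -b], [-b, a]] = [[20.6538, 10.9615],
 [10.9615, 5.8846]].

Step 4 — quadratic form (x̄ - mu_0)^T · S^{-1} · (x̄ - mu_0):
  S^{-1} · (x̄ - mu_0) = (96, 51),
  (x̄ - mu_0)^T · [...] = (4.25)·(96) + (0.75)·(51) = 446.25.

Step 5 — scale by n: T² = 4 · 446.25 = 1785.

T² ≈ 1785


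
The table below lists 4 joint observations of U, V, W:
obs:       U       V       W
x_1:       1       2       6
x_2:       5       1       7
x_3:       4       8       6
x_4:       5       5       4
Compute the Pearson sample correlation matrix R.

Step 1 — column means:
  mean(U) = (1 + 5 + 4 + 5) / 4 = 15/4 = 3.75
  mean(V) = (2 + 1 + 8 + 5) / 4 = 16/4 = 4
  mean(W) = (6 + 7 + 6 + 4) / 4 = 23/4 = 5.75

Step 2 — sample variances and covariances s[i,j] = (1/(n-1)) · Σ_k (x_{k,i} - mean_i) · (x_{k,j} - mean_j), with n-1 = 3:
  s[U,U] = ((-2.75)·(-2.75) + (1.25)·(1.25) + (0.25)·(0.25) + (1.25)·(1.25)) / 3 = 10.75/3 = 3.5833
  s[U,V] = ((-2.75)·(-2) + (1.25)·(-3) + (0.25)·(4) + (1.25)·(1)) / 3 = 4/3 = 1.3333
  s[U,W] = ((-2.75)·(0.25) + (1.25)·(1.25) + (0.25)·(0.25) + (1.25)·(-1.75)) / 3 = -1.25/3 = -0.4167
  s[V,V] = ((-2)·(-2) + (-3)·(-3) + (4)·(4) + (1)·(1)) / 3 = 30/3 = 10
  s[V,W] = ((-2)·(0.25) + (-3)·(1.25) + (4)·(0.25) + (1)·(-1.75)) / 3 = -5/3 = -1.6667
  s[W,W] = ((0.25)·(0.25) + (1.25)·(1.25) + (0.25)·(0.25) + (-1.75)·(-1.75)) / 3 = 4.75/3 = 1.5833
  Sample standard deviations s_i = √(s[i,i]):
  s(U) = √(3.5833) = 1.893
  s(V) = √(10) = 3.1623
  s(W) = √(1.5833) = 1.2583

Step 3 — r_{ij} = s_{ij} / (s_i · s_j):
  r[U,U] = 1 (diagonal).
  r[U,V] = 1.3333 / (1.893 · 3.1623) = 1.3333 / 5.9861 = 0.2227
  r[U,W] = -0.4167 / (1.893 · 1.2583) = -0.4167 / 2.3819 = -0.1749
  r[V,V] = 1 (diagonal).
  r[V,W] = -1.6667 / (3.1623 · 1.2583) = -1.6667 / 3.9791 = -0.4189
  r[W,W] = 1 (diagonal).

R is symmetric with unit diagonal. Assembling:

R = [[1, 0.2227, -0.1749],
 [0.2227, 1, -0.4189],
 [-0.1749, -0.4189, 1]]


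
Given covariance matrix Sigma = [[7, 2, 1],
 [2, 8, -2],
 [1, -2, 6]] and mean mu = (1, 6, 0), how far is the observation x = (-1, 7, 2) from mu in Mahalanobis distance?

Step 1 — centre the observation: (x - mu) = (-2, 1, 2).

Step 2 — invert Sigma (cofactor / det for 3×3, or solve directly):
  Sigma^{-1} = [[0.1642, -0.0522, -0.0448],
 [-0.0522, 0.153, 0.0597],
 [-0.0448, 0.0597, 0.194]].

Step 3 — form the quadratic (x - mu)^T · Sigma^{-1} · (x - mu):
  Sigma^{-1} · (x - mu) = (-0.4701, 0.3769, 0.5373).
  (x - mu)^T · [Sigma^{-1} · (x - mu)] = (-2)·(-0.4701) + (1)·(0.3769) + (2)·(0.5373) = 2.3918.

Step 4 — take square root: d = √(2.3918) ≈ 1.5465.

d(x, mu) = √(2.3918) ≈ 1.5465


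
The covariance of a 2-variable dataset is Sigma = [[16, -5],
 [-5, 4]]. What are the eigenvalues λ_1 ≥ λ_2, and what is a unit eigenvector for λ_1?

Step 1 — characteristic polynomial of 2×2 Sigma:
  det(Sigma - λI) = λ² - trace · λ + det = 0.
  trace = 16 + 4 = 20, det = 16·4 - (-5)² = 39.
Step 2 — discriminant:
  Δ = trace² - 4·det = 400 - 156 = 244.
Step 3 — eigenvalues:
  λ = (trace ± √Δ)/2 = (20 ± 15.6205)/2,
  λ_1 = 17.8102,  λ_2 = 2.1898.

Step 4 — unit eigenvector for λ_1: solve (Sigma - λ_1 I)v = 0. First row:
  (16 - 17.8102)·v_x + (-5)·v_y = 0, i.e. (-1.8102)·v_x + (-5)·v_y = 0,
  so v ∝ (b, λ_1 - a) = (-5, 1.8102); multiply by -1 so the first entry is positive: u = (5, -1.8102).
  ||u|| = √((5)² + (-1.8102)²) = √(28.277) ≈ 5.3176,
  v_1 = u/||u|| ≈ (0.9403, -0.3404) (||v_1|| = 1).

λ_1 = 17.8102,  λ_2 = 2.1898;  v_1 ≈ (0.9403, -0.3404)


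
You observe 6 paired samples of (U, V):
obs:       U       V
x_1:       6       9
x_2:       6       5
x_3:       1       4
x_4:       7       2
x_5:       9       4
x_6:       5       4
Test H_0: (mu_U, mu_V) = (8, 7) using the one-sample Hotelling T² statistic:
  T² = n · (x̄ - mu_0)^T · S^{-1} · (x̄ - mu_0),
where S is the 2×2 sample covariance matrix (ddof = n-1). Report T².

Step 1 — sample mean vector:
  mean(U) = (6 + 6 + 1 + 7 + 9 + 5) / 6 = 34/6 = 5.6667
  mean(V) = (9 + 5 + 4 + 2 + 4 + 4) / 6 = 28/6 = 4.6667
  x̄ = (5.6667, 4.6667),  deviation x̄ - mu_0 = (5.6667, 4.6667) - (8, 7) = (-2.3333, -2.3333).

Step 2 — sample covariance matrix, S[i,j] = (1/(n-1)) · Σ_k (x_{k,i} - mean_i) · (x_{k,j} - mean_j), divisor n-1 = 5:
  S[U,U] = ((0.3333)·(0.3333) + (0.3333)·(0.3333) + (-4.6667)·(-4.6667) + (1.3333)·(1.3333) + (3.3333)·(3.3333) + (-0.6667)·(-0.6667)) / 5 = 35.3333/5 = 7.0667
  S[U,V] = ((0.3333)·(4.3333) + (0.3333)·(0.3333) + (-4.6667)·(-0.6667) + (1.3333)·(-2.6667) + (3.3333)·(-0.6667) + (-0.6667)·(-0.6667)) / 5 = -0.6667/5 = -0.1333
  S[V,V] = ((4.3333)·(4.3333) + (0.3333)·(0.3333) + (-0.6667)·(-0.6667) + (-2.6667)·(-2.6667) + (-0.6667)·(-0.6667) + (-0.6667)·(-0.6667)) / 5 = 27.3333/5 = 5.4667
  S = [[7.0667, -0.1333],
 [-0.1333, 5.4667]].

Step 3 — invert S. det(S) = 7.0667·5.4667 - (-0.1333)² = 38.6133.
  S^{-1} = (1/det) · [[d, -b], [-b, a]] = [[0.1416, 0.0035],
 [0.0035, 0.183]].

Step 4 — quadratic form (x̄ - mu_0)^T · S^{-1} · (x̄ - mu_0):
  S^{-1} · (x̄ - mu_0) = (-0.3384, -0.4351),
  (x̄ - mu_0)^T · [...] = (-2.3333)·(-0.3384) + (-2.3333)·(-0.4351) = 1.8048.

Step 5 — scale by n: T² = 6 · 1.8048 = 10.8287.

T² ≈ 10.8287


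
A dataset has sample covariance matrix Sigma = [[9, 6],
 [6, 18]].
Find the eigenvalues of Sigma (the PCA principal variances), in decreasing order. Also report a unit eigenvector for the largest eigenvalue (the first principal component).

Step 1 — characteristic polynomial of 2×2 Sigma:
  det(Sigma - λI) = λ² - trace · λ + det = 0.
  trace = 9 + 18 = 27, det = 9·18 - (6)² = 126.
Step 2 — discriminant:
  Δ = trace² - 4·det = 729 - 504 = 225.
Step 3 — eigenvalues:
  λ = (trace ± √Δ)/2 = (27 ± 15)/2,
  λ_1 = 21,  λ_2 = 6.

Step 4 — unit eigenvector for λ_1: solve (Sigma - λ_1 I)v = 0. First row:
  (9 - 21)·v_x + (6)·v_y = 0, i.e. (-12)·v_x + (6)·v_y = 0,
  so v ∝ (b, λ_1 - a) = (6, 12) = u.
  ||u|| = √((6)² + (12)²) = √(180) ≈ 13.4164,
  v_1 = u/||u|| ≈ (0.4472, 0.8944) (||v_1|| = 1).

λ_1 = 21,  λ_2 = 6;  v_1 ≈ (0.4472, 0.8944)
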